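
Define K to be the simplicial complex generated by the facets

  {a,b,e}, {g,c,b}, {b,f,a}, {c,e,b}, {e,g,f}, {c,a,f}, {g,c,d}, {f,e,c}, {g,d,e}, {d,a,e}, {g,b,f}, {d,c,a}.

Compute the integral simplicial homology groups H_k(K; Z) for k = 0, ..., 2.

H_0 ≅ Z,  H_1 ≅ Z/2Z,  H_2 = 0.

We work with the vertex ordering a < b < c < d < e < f < g. The simplices of K, each written with vertices in increasing order, are:

  0-simplices (7): a, b, c, d, e, f, g
  1-simplices (18): ab, ac, ad, ae, af, bc, be, bf, bg, cd, ce, cf, cg, de, dg, ef, eg, fg
  2-simplices (12): abe, abf, acd, acf, ade, bce, bcg, bfg, cdg, cef, deg, efg

giving chain groups C_0 ≅ Z^7, C_1 ≅ Z^18, C_2 ≅ Z^12.

The boundary map ∂_1: C_1 → C_0 maps an edge to its endpoints' difference, ∂[p,q] = q − p.
The 7×18 boundary matrix has rank 6 and Smith normal form diag(1,1,1,1,1,1).

Boundary ∂_2: C_2 → C_1 sends each 2-simplex [p,q,r] to [q,r] − [p,r] + [p,q]. For instance
  ∂deg = eg − dg + de,
  ∂bcg = cg − bg + bc.
The 18×12 boundary matrix has rank 12 and Smith normal form diag(1,1,1,1,1,1,1,1,1,1,1,2).

Reading off H_k = ker ∂_k / im ∂_{k+1}:

  H_0: rank C_0 − rank ∂_1 = 7 − 6 = 1, and the invariant factors of ∂_1 are all 1, so H_0 = Z.
  H_1: rank ker ∂_1 − rank ∂_2 = (18 − 6) − 12 = 0, and ∂_2 has invariant factor 2 > 1, so H_1 = Z/2Z.
  H_2: rank ker ∂_2 − rank ∂_3 = (12 − 12) − 0 = 0, and there is no ∂_3, so H_2 = 0.

As a check, the Euler characteristic is 7 − 18 + 12 = 1, which agrees with 1 − 0 + 0 = 1.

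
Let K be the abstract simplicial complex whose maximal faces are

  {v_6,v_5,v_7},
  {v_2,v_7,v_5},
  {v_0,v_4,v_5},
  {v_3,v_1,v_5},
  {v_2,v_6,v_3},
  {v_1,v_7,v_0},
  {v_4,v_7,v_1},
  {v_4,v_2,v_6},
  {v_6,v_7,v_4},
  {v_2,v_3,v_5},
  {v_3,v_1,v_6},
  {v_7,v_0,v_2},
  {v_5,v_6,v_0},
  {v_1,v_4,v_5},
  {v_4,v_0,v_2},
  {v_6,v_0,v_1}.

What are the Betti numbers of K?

Fix the vertex order v_0 < v_1 < v_2 < v_3 < v_4 < v_5 < v_6 < v_7 and write every simplex with vertices in increasing order. Then dim K = 2 and the simplices of K are:

  0-simplices (8): [v_0], [v_1], [v_2], [v_3], [v_4], [v_5], [v_6], [v_7]
  1-simplices (24): (24 of them)
  2-simplices (16): (16 of them)

giving chain groups C_0 ≅ Z^8, C_1 ≅ Z^24, C_2 ≅ Z^16.

Boundary ∂_1: C_1 → C_0 maps an edge to its endpoints' difference, ∂[p,q] = q − p.
The resulting 8×24 matrix has rank 7, and its Smith normal form has invariant factors (1,1,1,1,1,1,1).

Boundary ∂_2: C_2 → C_1 acts by ∂[p,q,r] = [q,r] − [p,r] + [p,q]. For instance
  ∂[v_1,v_3,v_5] = [v_3,v_5] − [v_1,v_5] + [v_1,v_3],
  ∂[v_0,v_2,v_4] = [v_2,v_4] − [v_0,v_4] + [v_0,v_2].
This gives a 24×16 integer matrix of rank 15; reducing to Smith normal form yields diagonal entries (1,1,1,1,1,1,1,1,1,1,1,1,1,1,1).

From H_k ≅ ker(∂_k) / im(∂_{k+1}) we obtain:

  H_0: rank C_0 − rank ∂_1 = 8 − 7 = 1, and the invariant factors of ∂_1 are all 1, so H_0 = Z.
  H_1: rank ker ∂_1 − rank ∂_2 = (24 − 7) − 15 = 2, and the invariant factors of ∂_2 are all 1, so H_1 = Z^2.
  H_2: rank ker ∂_2 − rank ∂_3 = (16 − 15) − 0 = 1, and there is no ∂_3, so H_2 = Z.

Hence the Betti numbers are b_0 = 1, b_1 = 2, b_2 = 1.

b_0 = 1, b_1 = 2, b_2 = 1.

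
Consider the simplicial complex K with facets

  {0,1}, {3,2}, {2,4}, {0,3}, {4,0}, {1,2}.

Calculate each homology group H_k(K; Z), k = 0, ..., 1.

Fix the vertex order 0 < 1 < 2 < 3 < 4 and write every simplex with vertices in increasing order. Then dim K = 1 and the simplices of K are:

  0-simplices (5): [0], [1], [2], [3], [4]
  1-simplices (6): [0,1], [0,3], [0,4], [1,2], [2,3], [2,4]

so the chain groups are C_0 ≅ Z^5, C_1 ≅ Z^6.

Boundary ∂_1: C_1 → C_0 maps an edge to its endpoints' difference, ∂[p,q] = q − p. For instance
  ∂[0,3] = [3] − [0].
As a 5×6 matrix over Z this has rank 4, with invariant factors (1,1,1,1).

From H_k ≅ ker(∂_k) / im(∂_{k+1}) we obtain:

  H_0: rank C_0 − rank ∂_1 = 5 − 4 = 1, and the invariant factors of ∂_1 are all 1, so H_0 ≅ Z.
  H_1: rank ker ∂_1 − rank ∂_2 = (6 − 4) − 0 = 2, and there is no ∂_2, so H_1 ≅ Z^2.

H_0 = Z,  H_1 = Z^2.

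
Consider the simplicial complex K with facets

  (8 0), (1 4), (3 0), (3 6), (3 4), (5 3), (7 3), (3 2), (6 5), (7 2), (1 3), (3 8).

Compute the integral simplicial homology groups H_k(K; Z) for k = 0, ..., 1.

Fix the vertex order 0 < 1 < 2 < 3 < 4 < 5 < 6 < 7 < 8 and write every simplex with vertices in increasing order. Then dim K = 1 and the simplices of K are:

  0-simplices (9): [0], [1], [2], [3], [4], [5], [6], [7], [8]
  1-simplices (12): [0,3], [0,8], [1,3], [1,4], [2,3], [2,7], [3,4], [3,5], [3,6], [3,7], [3,8], [5,6]

Hence C_0 ≅ Z^9, C_1 ≅ Z^12.

∂_1: C_1 → C_0 sends each edge [p,q] (with p < q) to q − p.
This gives a 9×12 integer matrix of rank 8; reducing to Smith normal form yields diagonal entries (1,1,1,1,1,1,1,1).

Computing H_k = (kernel of ∂_k) / (image of ∂_{k+1}):

  H_0: rank C_0 − rank ∂_1 = 9 − 8 = 1, and the invariant factors of ∂_1 are all 1, so H_0 ≅ Z.
  H_1: rank ker ∂_1 − rank ∂_2 = (12 − 8) − 0 = 4, and there is no ∂_2, so H_1 ≅ Z^4.

H_0 = Z,  H_1 = Z^4.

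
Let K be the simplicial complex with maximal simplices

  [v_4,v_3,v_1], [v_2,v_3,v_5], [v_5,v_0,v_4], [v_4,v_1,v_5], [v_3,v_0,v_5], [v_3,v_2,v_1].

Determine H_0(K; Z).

Take the total order v_0 < v_1 < v_2 < v_3 < v_4 < v_5 on the vertex set. Then K (dimension 2) consists of the simplices:

  0-simplices (6): [v_0], [v_1], [v_2], [v_3], [v_4], [v_5]
  1-simplices (12): [v_0,v_3], [v_0,v_4], [v_0,v_5], [v_1,v_2], [v_1,v_3], [v_1,v_4], [v_1,v_5], [v_2,v_3], [v_2,v_5], [v_3,v_4], [v_3,v_5], [v_4,v_5]
  2-simplices (6): [v_0,v_3,v_5], [v_0,v_4,v_5], [v_1,v_2,v_3], [v_1,v_3,v_4], [v_1,v_4,v_5], [v_2,v_3,v_5]

so the chain groups are C_0 ≅ Z^6, C_1 ≅ Z^12, C_2 ≅ Z^6.

The boundary map ∂_1: C_1 → C_0 maps an edge to its endpoints' difference, ∂[p,q] = q − p. For instance
  ∂[v_3,v_5] = [v_5] − [v_3].
As a 6×12 matrix over Z this has rank 5, with invariant factors (1,1,1,1,1).

∂_2: C_2 → C_1 acts by ∂[p,q,r] = [q,r] − [p,r] + [p,q]. For instance
  ∂[v_1,v_4,v_5] = [v_4,v_5] − [v_1,v_5] + [v_1,v_4],
  ∂[v_1,v_2,v_3] = [v_2,v_3] − [v_1,v_3] + [v_1,v_2].
This gives a 12×6 integer matrix of rank 6; reducing to Smith normal form yields diagonal entries (1,1,1,1,1,1).

Now H_k = ker ∂_k / im ∂_{k+1}, so:

  H_0: rank C_0 − rank ∂_1 = 6 − 5 = 1, and the invariant factors of ∂_1 are all 1, so H_0 ≅ Z.

H_0 ≅ Z.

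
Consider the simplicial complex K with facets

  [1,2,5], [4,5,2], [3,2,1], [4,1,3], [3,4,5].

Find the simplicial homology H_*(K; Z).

H_0 = Z,  H_1 = Z,  H_2 = 0.

Take the total order 1 < 2 < 3 < 4 < 5 on the vertex set. Then K (dimension 2) consists of the simplices:

  0-simplices (5): [1], [2], [3], [4], [5]
  1-simplices (10): [1,2], [1,3], [1,4], [1,5], [2,3], [2,4], [2,5], [3,4], [3,5], [4,5]
  2-simplices (5): [1,2,3], [1,2,5], [1,3,4], [2,4,5], [3,4,5]

giving chain groups C_0 ≅ Z^5, C_1 ≅ Z^10, C_2 ≅ Z^5.

The boundary map ∂_1: C_1 → C_0 is given by ∂[p,q] = [q] − [p].
This gives a 5×10 integer matrix of rank 4; reducing to Smith normal form yields diagonal entries (1,1,1,1).

Boundary ∂_2: C_2 → C_1 maps a triangle to the signed sum of its edges. For instance
  ∂[1,3,4] = [3,4] − [1,4] + [1,3],
  ∂[2,4,5] = [4,5] − [2,5] + [2,4].
As a 10×5 matrix over Z this has rank 5, with invariant factors (1,1,1,1,1).

Computing H_k = (kernel of ∂_k) / (image of ∂_{k+1}):

  H_0: rank C_0 − rank ∂_1 = 5 − 4 = 1, and the invariant factors of ∂_1 are all 1, so H_0 = Z.
  H_1: rank ker ∂_1 − rank ∂_2 = (10 − 4) − 5 = 1, and the invariant factors of ∂_2 are all 1, so H_1 = Z.
  H_2: rank ker ∂_2 − rank ∂_3 = (5 − 5) − 0 = 0, and there is no ∂_3, so H_2 = 0.

(K is a triangulation of the Möbius band.)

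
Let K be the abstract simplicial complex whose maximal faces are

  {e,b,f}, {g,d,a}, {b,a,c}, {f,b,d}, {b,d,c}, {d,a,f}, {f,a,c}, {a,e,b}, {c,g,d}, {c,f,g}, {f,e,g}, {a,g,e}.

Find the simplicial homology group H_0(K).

H_0 ≅ Z.

Take the total order a < b < c < d < e < f < g on the vertex set. Then K (dimension 2) consists of the simplices:

  0-simplices (7): a, b, c, d, e, f, g
  1-simplices (18): ab, ac, ad, ae, af, ag, bc, bd, be, bf, cd, cf, cg, df, dg, ef, eg, fg
  2-simplices (12): abc, abe, acf, adf, adg, aeg, bcd, bdf, bef, cdg, cfg, efg

giving chain groups C_0 ≅ Z^7, C_1 ≅ Z^18, C_2 ≅ Z^12.

The boundary map ∂_1: C_1 → C_0 maps an edge to its endpoints' difference, ∂[p,q] = q − p.
The 7×18 boundary matrix has rank 6 and Smith normal form diag(1,1,1,1,1,1).

The boundary map ∂_2: C_2 → C_1 acts by ∂[p,q,r] = [q,r] − [p,r] + [p,q]. For instance
  ∂adf = df − af + ad,
  ∂cfg = fg − cg + cf.
The 18×12 boundary matrix has rank 12 and Smith normal form diag(1,1,1,1,1,1,1,1,1,1,1,2).

From H_k ≅ ker(∂_k) / im(∂_{k+1}) we obtain:

  H_0: rank C_0 − rank ∂_1 = 7 − 6 = 1, and the invariant factors of ∂_1 are all 1, so H_0 = Z.

(K is a triangulation of the real projective plane RP^2.)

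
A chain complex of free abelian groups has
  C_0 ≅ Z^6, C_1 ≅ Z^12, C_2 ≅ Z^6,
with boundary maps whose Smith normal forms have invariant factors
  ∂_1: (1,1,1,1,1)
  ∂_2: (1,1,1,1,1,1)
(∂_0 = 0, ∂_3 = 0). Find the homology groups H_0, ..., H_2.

H_0: b_0 = 6 − 0 − 5 = 1; torsion from ∂_1 factors > 1: none. So H_0 = Z.
H_1: b_1 = 12 − 5 − 6 = 1; torsion from ∂_2 factors > 1: none. So H_1 = Z.
H_2: b_2 = 6 − 6 − 0 = 0; torsion from ∂_3 factors > 1: none. So H_2 = 0.

H_0 = Z,  H_1 = Z,  H_2 = 0.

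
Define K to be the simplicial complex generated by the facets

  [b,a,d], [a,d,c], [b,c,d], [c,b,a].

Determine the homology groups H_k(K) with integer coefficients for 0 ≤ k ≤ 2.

H_0 ≅ Z,  H_1 = 0,  H_2 ≅ Z.

Take the total order a < b < c < d on the vertex set. Then K (dimension 2) consists of the simplices:

  0-simplices (4): a, b, c, d
  1-simplices (6): ab, ac, ad, bc, bd, cd
  2-simplices (4): abc, abd, acd, bcd

so the chain groups are C_0 ≅ Z^4, C_1 ≅ Z^6, C_2 ≅ Z^4.

∂_1: C_1 → C_0 maps an edge to its endpoints' difference, ∂[p,q] = q − p.
The 4×6 boundary matrix has rank 3 and Smith normal form diag(1,1,1).

Boundary ∂_2: C_2 → C_1 acts by ∂[p,q,r] = [q,r] − [p,r] + [p,q]. For instance
  ∂bcd = cd − bd + bc,
  ∂abc = bc − ac + ab.
The resulting 6×4 matrix has rank 3, and its Smith normal form has invariant factors (1,1,1).

Now H_k = ker ∂_k / im ∂_{k+1}, so:

  H_0: rank C_0 − rank ∂_1 = 4 − 3 = 1, and the invariant factors of ∂_1 are all 1, so H_0 = Z.
  H_1: rank ker ∂_1 − rank ∂_2 = (6 − 3) − 3 = 0, and the invariant factors of ∂_2 are all 1, so H_1 = 0.
  H_2: rank ker ∂_2 − rank ∂_3 = (4 − 3) − 0 = 1, and there is no ∂_3, so H_2 = Z.

As a check, the Euler characteristic is 4 − 6 + 4 = 2, which agrees with 1 − 0 + 1 = 2.
(K is a triangulation of the 2-sphere S^2.)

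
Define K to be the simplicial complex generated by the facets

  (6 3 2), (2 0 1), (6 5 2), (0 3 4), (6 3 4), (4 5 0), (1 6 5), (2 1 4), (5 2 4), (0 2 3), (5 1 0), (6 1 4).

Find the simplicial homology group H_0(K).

H_0 = Z.

K has 7 vertices, 18 edges, 12 triangles.
rank ∂_0 = 0, rank ∂_1 = 6 ⇒ b_0 = 7 − 0 − 6 = 1; all invariant factors of ∂_1 are 1 so no torsion. So H_0 ≅ Z.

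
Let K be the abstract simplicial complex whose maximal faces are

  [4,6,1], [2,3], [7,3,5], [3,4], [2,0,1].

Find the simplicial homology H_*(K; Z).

Fix the vertex order 0 < 1 < 2 < 3 < 4 < 5 < 6 < 7 and write every simplex with vertices in increasing order. Then dim K = 2 and the simplices of K are:

  0-simplices (8): [0], [1], [2], [3], [4], [5], [6], [7]
  1-simplices (11): [0,1], [0,2], [1,2], [1,4], [1,6], [2,3], [3,4], [3,5], [3,7], [4,6], [5,7]
  2-simplices (3): [0,1,2], [1,4,6], [3,5,7]

giving chain groups C_0 ≅ Z^8, C_1 ≅ Z^11, C_2 ≅ Z^3.

The boundary map ∂_1: C_1 → C_0 sends each edge [p,q] (with p < q) to q − p.
The resulting 8×11 matrix has rank 7, and its Smith normal form has invariant factors (1,1,1,1,1,1,1).

The boundary map ∂_2: C_2 → C_1 maps a triangle to the signed sum of its edges. For instance
  ∂[3,5,7] = [5,7] − [3,7] + [3,5],
  ∂[1,4,6] = [4,6] − [1,6] + [1,4].
As a 11×3 matrix over Z this has rank 3, with invariant factors (1,1,1).

Reading off H_k = ker ∂_k / im ∂_{k+1}:

  H_0: rank C_0 − rank ∂_1 = 8 − 7 = 1, and the invariant factors of ∂_1 are all 1, so H_0 ≅ Z.
  H_1: rank ker ∂_1 − rank ∂_2 = (11 − 7) − 3 = 1, and the invariant factors of ∂_2 are all 1, so H_1 ≅ Z.
  H_2: rank ker ∂_2 − rank ∂_3 = (3 − 3) − 0 = 0, and there is no ∂_3, so H_2 ≅ 0.

H_0 ≅ Z,  H_1 ≅ Z,  H_2 = 0.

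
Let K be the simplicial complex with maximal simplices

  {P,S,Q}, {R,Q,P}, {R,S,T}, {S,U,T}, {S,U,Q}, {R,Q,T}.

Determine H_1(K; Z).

K has 6 vertices, 12 edges, 6 triangles.
rank ∂_1 = 5, rank ∂_2 = 6 ⇒ b_1 = 12 − 5 − 6 = 1; all invariant factors of ∂_2 are 1 so no torsion. So H_1 = Z.

H_1 = Z.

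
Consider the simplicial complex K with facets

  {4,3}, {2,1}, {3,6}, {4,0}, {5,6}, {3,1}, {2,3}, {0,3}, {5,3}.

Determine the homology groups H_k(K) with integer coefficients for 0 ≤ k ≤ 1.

Order the vertices as 0 < 1 < 2 < 3 < 4 < 5 < 6. Listing each simplex with vertices in this order, K has dimension 1 with simplices:

  0-simplices (7): [0], [1], [2], [3], [4], [5], [6]
  1-simplices (9): [0,3], [0,4], [1,2], [1,3], [2,3], [3,4], [3,5], [3,6], [5,6]

giving chain groups C_0 ≅ Z^7, C_1 ≅ Z^9.

Boundary ∂_1: C_1 → C_0 is given by ∂[p,q] = [q] − [p]. For instance
  ∂[1,2] = [2] − [1].
This gives a 7×9 integer matrix of rank 6; reducing to Smith normal form yields diagonal entries (1,1,1,1,1,1).

From H_k ≅ ker(∂_k) / im(∂_{k+1}) we obtain:

  H_0: rank C_0 − rank ∂_1 = 7 − 6 = 1, and the invariant factors of ∂_1 are all 1, so H_0 = Z.
  H_1: rank ker ∂_1 − rank ∂_2 = (9 − 6) − 0 = 3, and there is no ∂_2, so H_1 = Z^3.

H_0 ≅ Z,  H_1 ≅ Z^3.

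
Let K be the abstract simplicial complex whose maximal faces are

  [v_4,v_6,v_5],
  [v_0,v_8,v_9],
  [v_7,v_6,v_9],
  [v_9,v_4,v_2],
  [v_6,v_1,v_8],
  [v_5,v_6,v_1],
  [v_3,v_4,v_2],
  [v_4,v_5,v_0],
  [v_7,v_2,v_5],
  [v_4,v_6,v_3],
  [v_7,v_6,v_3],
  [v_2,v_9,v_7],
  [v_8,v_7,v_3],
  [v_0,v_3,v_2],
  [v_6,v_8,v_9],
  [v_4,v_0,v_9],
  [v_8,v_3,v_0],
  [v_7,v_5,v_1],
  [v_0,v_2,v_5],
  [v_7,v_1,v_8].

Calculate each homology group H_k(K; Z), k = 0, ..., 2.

Order the vertices as v_0 < v_1 < v_2 < v_3 < v_4 < v_5 < v_6 < v_7 < v_8 < v_9. Listing each simplex with vertices in this order, K has dimension 2 with simplices:

  0-simplices (10): [v_0], [v_1], [v_2], [v_3], [v_4], [v_5], [v_6], [v_7], [v_8], [v_9]
  1-simplices (30): (30 of them)
  2-simplices (20): (20 of them)

so the chain groups are C_0 ≅ Z^10, C_1 ≅ Z^30, C_2 ≅ Z^20.

∂_1: C_1 → C_0 maps an edge to its endpoints' difference, ∂[p,q] = q − p. For instance
  ∂[v_3,v_6] = [v_6] − [v_3].
The 10×30 boundary matrix has rank 9 and Smith normal form diag(1,1,1,1,1,1,1,1,1).

The boundary map ∂_2: C_2 → C_1 maps a triangle to the signed sum of its edges. For instance
  ∂[v_0,v_2,v_3] = [v_2,v_3] − [v_0,v_3] + [v_0,v_2],
  ∂[v_2,v_4,v_9] = [v_4,v_9] − [v_2,v_9] + [v_2,v_4].
The 30×20 boundary matrix has rank 20 and Smith normal form diag(1,1,1,1,1,1,1,1,1,1,1,1,1,1,1,1,1,1,1,2).

From H_k ≅ ker(∂_k) / im(∂_{k+1}) we obtain:

  H_0: rank C_0 − rank ∂_1 = 10 − 9 = 1, and the invariant factors of ∂_1 are all 1, so H_0 ≅ Z.
  H_1: rank ker ∂_1 − rank ∂_2 = (30 − 9) − 20 = 1, and ∂_2 has invariant factor 2 > 1, so H_1 ≅ Z × Z/2.
  H_2: rank ker ∂_2 − rank ∂_3 = (20 − 20) − 0 = 0, and there is no ∂_3, so H_2 ≅ 0.

(K is a triangulation of the Klein bottle.)

H_0 = Z,  H_1 = Z × Z/2,  H_2 = 0.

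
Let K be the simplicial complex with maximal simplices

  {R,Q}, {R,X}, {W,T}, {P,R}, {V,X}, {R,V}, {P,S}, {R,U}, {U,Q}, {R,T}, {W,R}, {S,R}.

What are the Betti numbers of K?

b_0 = 1, b_1 = 4.

We work with the vertex ordering P < Q < R < S < T < U < V < W < X. The simplices of K, each written with vertices in increasing order, are:

  0-simplices (9): P, Q, R, S, T, U, V, W, X
  1-simplices (12): PR, PS, QR, QU, RS, RT, RU, RV, RW, RX, TW, VX

so the chain groups are C_0 ≅ Z^9, C_1 ≅ Z^12.

∂_1: C_1 → C_0 maps an edge to its endpoints' difference, ∂[p,q] = q − p. For instance
  ∂PS = S − P.
As a 9×12 matrix over Z this has rank 8, with invariant factors (1,1,1,1,1,1,1,1).

Reading off H_k = ker ∂_k / im ∂_{k+1}:

  H_0: rank C_0 − rank ∂_1 = 9 − 8 = 1, and the invariant factors of ∂_1 are all 1, so H_0 ≅ Z.
  H_1: rank ker ∂_1 − rank ∂_2 = (12 − 8) − 0 = 4, and there is no ∂_2, so H_1 ≅ Z^4.

Hence the Betti numbers are b_0 = 1, b_1 = 4.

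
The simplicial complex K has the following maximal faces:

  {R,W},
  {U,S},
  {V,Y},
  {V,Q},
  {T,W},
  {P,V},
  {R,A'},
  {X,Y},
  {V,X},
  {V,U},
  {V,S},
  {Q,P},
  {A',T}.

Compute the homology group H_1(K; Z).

We work with the vertex ordering P < Q < R < S < T < U < V < W < X < Y < A'. The simplices of K, each written with vertices in increasing order, are:

  0-simplices (11): [P], [Q], [R], [S], [T], [U], [V], [W], [X], [Y], [A']
  1-simplices (13): [P,Q], [P,V], [Q,V], [R,W], [R,A'], [S,U], [S,V], [T,W], [T,A'], [U,V], [V,X], [V,Y], [X,Y]

Hence C_0 ≅ Z^11, C_1 ≅ Z^13.

The boundary map ∂_1: C_1 → C_0 sends each edge [p,q] (with p < q) to q − p. For instance
  ∂[U,V] = [V] − [U].
This gives a 11×13 integer matrix of rank 9; reducing to Smith normal form yields diagonal entries (1,1,1,1,1,1,1,1,1).

Computing H_k = (kernel of ∂_k) / (image of ∂_{k+1}):

  H_1: rank ker ∂_1 − rank ∂_2 = (13 − 9) − 0 = 4, and there is no ∂_2, so H_1 = Z^4.

H_1 = Z^4.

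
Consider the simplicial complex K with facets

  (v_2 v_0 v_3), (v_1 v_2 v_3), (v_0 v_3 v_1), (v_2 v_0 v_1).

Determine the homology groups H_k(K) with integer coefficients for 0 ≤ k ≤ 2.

We work with the vertex ordering v_0 < v_1 < v_2 < v_3. The simplices of K, each written with vertices in increasing order, are:

  0-simplices (4): [v_0], [v_1], [v_2], [v_3]
  1-simplices (6): [v_0,v_1], [v_0,v_2], [v_0,v_3], [v_1,v_2], [v_1,v_3], [v_2,v_3]
  2-simplices (4): [v_0,v_1,v_2], [v_0,v_1,v_3], [v_0,v_2,v_3], [v_1,v_2,v_3]

giving chain groups C_0 ≅ Z^4, C_1 ≅ Z^6, C_2 ≅ Z^4.

Boundary ∂_1: C_1 → C_0 sends each edge [p,q] (with p < q) to q − p. For instance
  ∂[v_0,v_1] = [v_1] − [v_0].
As a 4×6 matrix over Z this has rank 3, with invariant factors (1,1,1).

Boundary ∂_2: C_2 → C_1 acts by ∂[p,q,r] = [q,r] − [p,r] + [p,q]. For instance
  ∂[v_0,v_1,v_3] = [v_1,v_3] − [v_0,v_3] + [v_0,v_1],
  ∂[v_0,v_1,v_2] = [v_1,v_2] − [v_0,v_2] + [v_0,v_1].
The 6×4 boundary matrix has rank 3 and Smith normal form diag(1,1,1).

From H_k ≅ ker(∂_k) / im(∂_{k+1}) we obtain:

  H_0: rank C_0 − rank ∂_1 = 4 − 3 = 1, and the invariant factors of ∂_1 are all 1, so H_0 = Z.
  H_1: rank ker ∂_1 − rank ∂_2 = (6 − 3) − 3 = 0, and the invariant factors of ∂_2 are all 1, so H_1 = 0.
  H_2: rank ker ∂_2 − rank ∂_3 = (4 − 3) − 0 = 1, and there is no ∂_3, so H_2 = Z.

As a check, the Euler characteristic is 4 − 6 + 4 = 2, which agrees with 1 − 0 + 1 = 2.

H_0 ≅ Z,  H_1 = 0,  H_2 ≅ Z.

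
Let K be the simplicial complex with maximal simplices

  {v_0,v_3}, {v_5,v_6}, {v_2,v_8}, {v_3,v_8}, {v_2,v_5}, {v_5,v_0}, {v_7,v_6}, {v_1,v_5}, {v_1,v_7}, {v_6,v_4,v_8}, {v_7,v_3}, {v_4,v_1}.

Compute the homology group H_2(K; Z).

H_2 = 0.

Order the vertices as v_0 < v_1 < v_2 < v_3 < v_4 < v_5 < v_6 < v_7 < v_8. Listing each simplex with vertices in this order, K has dimension 2 with simplices:

  0-simplices (9): [v_0], [v_1], [v_2], [v_3], [v_4], [v_5], [v_6], [v_7], [v_8]
  1-simplices (14): [v_0,v_3], [v_0,v_5], [v_1,v_4], [v_1,v_5], [v_1,v_7], [v_2,v_5], [v_2,v_8], [v_3,v_7], [v_3,v_8], [v_4,v_6], [v_4,v_8], [v_5,v_6], [v_6,v_7], [v_6,v_8]
  2-simplices (1): [v_4,v_6,v_8]

Hence C_0 ≅ Z^9, C_1 ≅ Z^14, C_2 ≅ Z^1.

∂_1: C_1 → C_0 is given by ∂[p,q] = [q] − [p]. For instance
  ∂[v_1,v_5] = [v_5] − [v_1].
As a 9×14 matrix over Z this has rank 8, with invariant factors (1,1,1,1,1,1,1,1).

The boundary map ∂_2: C_2 → C_1 sends each 2-simplex [p,q,r] to [q,r] − [p,r] + [p,q]. For instance
  ∂[v_4,v_6,v_8] = [v_6,v_8] − [v_4,v_8] + [v_4,v_6].
This gives a 14×1 integer matrix of rank 1; reducing to Smith normal form yields diagonal entries (1).

Now H_k = ker ∂_k / im ∂_{k+1}, so:

  H_2: rank ker ∂_2 − rank ∂_3 = (1 − 1) − 0 = 0, and there is no ∂_3, so H_2 = 0.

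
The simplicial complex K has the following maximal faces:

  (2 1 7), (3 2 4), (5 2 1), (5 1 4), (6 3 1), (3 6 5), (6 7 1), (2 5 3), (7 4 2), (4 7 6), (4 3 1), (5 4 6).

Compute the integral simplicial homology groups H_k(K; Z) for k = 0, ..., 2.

H_0 ≅ Z,  H_1 ≅ Z/2Z,  H_2 = 0.

Take the total order 1 < 2 < 3 < 4 < 5 < 6 < 7 on the vertex set. Then K (dimension 2) consists of the simplices:

  0-simplices (7): [1], [2], [3], [4], [5], [6], [7]
  1-simplices (18): [1,2], [1,3], [1,4], [1,5], [1,6], [1,7], [2,3], [2,4], [2,5], [2,7], [3,4], [3,5], [3,6], [4,5], [4,6], [4,7], [5,6], [6,7]
  2-simplices (12): [1,2,5], [1,2,7], [1,3,4], [1,3,6], [1,4,5], [1,6,7], [2,3,4], [2,3,5], [2,4,7], [3,5,6], [4,5,6], [4,6,7]

Hence C_0 ≅ Z^7, C_1 ≅ Z^18, C_2 ≅ Z^12.

∂_1: C_1 → C_0 sends each edge [p,q] (with p < q) to q − p. For instance
  ∂[2,3] = [3] − [2].
The 7×18 boundary matrix has rank 6 and Smith normal form diag(1,1,1,1,1,1).

The boundary map ∂_2: C_2 → C_1 acts by ∂[p,q,r] = [q,r] − [p,r] + [p,q]. For instance
  ∂[1,3,6] = [3,6] − [1,6] + [1,3],
  ∂[4,5,6] = [5,6] − [4,6] + [4,5].
The resulting 18×12 matrix has rank 12, and its Smith normal form has invariant factors (1,1,1,1,1,1,1,1,1,1,1,2).

From H_k ≅ ker(∂_k) / im(∂_{k+1}) we obtain:

  H_0: rank C_0 − rank ∂_1 = 7 − 6 = 1, and the invariant factors of ∂_1 are all 1, so H_0 = Z.
  H_1: rank ker ∂_1 − rank ∂_2 = (18 − 6) − 12 = 0, and ∂_2 has invariant factor 2 > 1, so H_1 = Z/2Z.
  H_2: rank ker ∂_2 − rank ∂_3 = (12 − 12) − 0 = 0, and there is no ∂_3, so H_2 = 0.

As a check, the Euler characteristic is 7 − 18 + 12 = 1, which agrees with 1 − 0 + 0 = 1.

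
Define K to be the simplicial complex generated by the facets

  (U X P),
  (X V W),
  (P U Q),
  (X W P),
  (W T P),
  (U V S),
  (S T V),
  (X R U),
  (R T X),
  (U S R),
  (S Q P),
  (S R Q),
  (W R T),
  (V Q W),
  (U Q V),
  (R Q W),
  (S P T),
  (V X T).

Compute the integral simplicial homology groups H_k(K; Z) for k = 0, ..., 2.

H_0 = Z,  H_1 = Z ⊕ Z_2,  H_2 = 0.

Order the vertices as P < Q < R < S < T < U < V < W < X. Listing each simplex with vertices in this order, K has dimension 2 with simplices:

  0-simplices (9): P, Q, R, S, T, U, V, W, X
  1-simplices (27): PQ, PS, PT, PU, PW, PX, QR, QS, QU, QV, QW, RS, RT, RU, RW, RX, ST, SU, SV, TV, TW, TX, UV, UX, VW, VX, WX
  2-simplices (18): PQS, PQU, PST, PTW, PUX, PWX, QRS, QRW, QUV, QVW, RSU, RTW, RTX, RUX, STV, SUV, TVX, VWX

Hence C_0 ≅ Z^9, C_1 ≅ Z^27, C_2 ≅ Z^18.

∂_1: C_1 → C_0 sends each edge [p,q] (with p < q) to q − p. For instance
  ∂TX = X − T.
The 9×27 boundary matrix has rank 8 and Smith normal form diag(1,1,1,1,1,1,1,1).

∂_2: C_2 → C_1 acts by ∂[p,q,r] = [q,r] − [p,r] + [p,q]. For instance
  ∂QRS = RS − QS + QR,
  ∂SUV = UV − SV + SU.
This gives a 27×18 integer matrix of rank 18; reducing to Smith normal form yields diagonal entries (1,1,1,1,1,1,1,1,1,1,1,1,1,1,1,1,1,2).

Reading off H_k = ker ∂_k / im ∂_{k+1}:

  H_0: rank C_0 − rank ∂_1 = 9 − 8 = 1, and the invariant factors of ∂_1 are all 1, so H_0 ≅ Z.
  H_1: rank ker ∂_1 − rank ∂_2 = (27 − 8) − 18 = 1, and ∂_2 has invariant factor 2 > 1, so H_1 ≅ Z ⊕ Z_2.
  H_2: rank ker ∂_2 − rank ∂_3 = (18 − 18) − 0 = 0, and there is no ∂_3, so H_2 ≅ 0.

As a check, the Euler characteristic is 9 − 27 + 18 = 0, which agrees with 1 − 1 + 0 = 0.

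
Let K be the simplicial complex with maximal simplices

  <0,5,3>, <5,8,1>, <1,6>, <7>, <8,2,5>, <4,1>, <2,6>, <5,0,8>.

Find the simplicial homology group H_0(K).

H_0 ≅ Z^2.

K has 9 vertices, 12 edges, 4 triangles.
rank ∂_0 = 0, rank ∂_1 = 7 ⇒ b_0 = 9 − 0 − 7 = 2; all invariant factors of ∂_1 are 1 so no torsion. So H_0 = Z^2.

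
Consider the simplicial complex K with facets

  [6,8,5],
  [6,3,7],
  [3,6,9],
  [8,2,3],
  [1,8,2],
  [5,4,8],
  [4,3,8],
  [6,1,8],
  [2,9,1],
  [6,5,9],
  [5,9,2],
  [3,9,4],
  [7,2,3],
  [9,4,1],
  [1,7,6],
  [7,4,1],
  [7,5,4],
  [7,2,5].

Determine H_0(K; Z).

H_0 ≅ Z.

We work with the vertex ordering 1 < 2 < 3 < 4 < 5 < 6 < 7 < 8 < 9. The simplices of K, each written with vertices in increasing order, are:

  0-simplices (9): [1], [2], [3], [4], [5], [6], [7], [8], [9]
  1-simplices (27): (27 of them)
  2-simplices (18): [1,2,8], [1,2,9], [1,4,7], [1,4,9], [1,6,7], [1,6,8], [2,3,7], [2,3,8], [2,5,7], [2,5,9], [3,4,8], [3,4,9], [3,6,7], [3,6,9], [4,5,7], [4,5,8], [5,6,8], [5,6,9]

Hence C_0 ≅ Z^9, C_1 ≅ Z^27, C_2 ≅ Z^18.

Boundary ∂_1: C_1 → C_0 sends each edge [p,q] (with p < q) to q − p. For instance
  ∂[1,7] = [7] − [1].
As a 9×27 matrix over Z this has rank 8, with invariant factors (1,1,1,1,1,1,1,1).

∂_2: C_2 → C_1 sends each 2-simplex [p,q,r] to [q,r] − [p,r] + [p,q]. For instance
  ∂[2,3,8] = [3,8] − [2,8] + [2,3],
  ∂[3,6,9] = [6,9] − [3,9] + [3,6].
This gives a 27×18 integer matrix of rank 17; reducing to Smith normal form yields diagonal entries (1,1,1,1,1,1,1,1,1,1,1,1,1,1,1,1,1).

From H_k ≅ ker(∂_k) / im(∂_{k+1}) we obtain:

  H_0: rank C_0 − rank ∂_1 = 9 − 8 = 1, and the invariant factors of ∂_1 are all 1, so H_0 ≅ Z.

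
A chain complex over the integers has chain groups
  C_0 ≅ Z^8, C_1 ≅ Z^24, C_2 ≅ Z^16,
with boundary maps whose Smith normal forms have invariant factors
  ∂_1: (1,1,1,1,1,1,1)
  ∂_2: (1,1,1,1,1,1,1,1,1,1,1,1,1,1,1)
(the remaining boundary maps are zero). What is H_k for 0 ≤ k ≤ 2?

H_0: b_0 = 8 − 0 − 7 = 1; torsion from ∂_1 factors > 1: none. So H_0 = Z.
H_1: b_1 = 24 − 7 − 15 = 2; torsion from ∂_2 factors > 1: none. So H_1 = Z^2.
H_2: b_2 = 16 − 15 − 0 = 1; torsion from ∂_3 factors > 1: none. So H_2 = Z.

H_0 = Z,  H_1 = Z^2,  H_2 = Z.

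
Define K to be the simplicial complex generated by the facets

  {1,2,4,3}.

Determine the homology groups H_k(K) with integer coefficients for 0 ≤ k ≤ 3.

H_0 = Z,  H_1 = 0,  H_2 = 0,  H_3 = 0.

K has 4 vertices, 6 edges, 4 triangles, 1 3-simplex.
rank ∂_0 = 0, rank ∂_1 = 3 ⇒ b_0 = 4 − 0 − 3 = 1; all invariant factors of ∂_1 are 1 so no torsion. So H_0 ≅ Z.
rank ∂_1 = 3, rank ∂_2 = 3 ⇒ b_1 = 6 − 3 − 3 = 0; all invariant factors of ∂_2 are 1 so no torsion. So H_1 ≅ 0.
rank ∂_2 = 3, rank ∂_3 = 1 ⇒ b_2 = 4 − 3 − 1 = 0; all invariant factors of ∂_3 are 1 so no torsion. So H_2 ≅ 0.
rank ∂_3 = 1, rank ∂_4 = 0 ⇒ b_3 = 1 − 1 − 0 = 0. So H_3 ≅ 0.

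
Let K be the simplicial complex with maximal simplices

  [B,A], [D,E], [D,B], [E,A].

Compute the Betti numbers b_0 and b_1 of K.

Take the total order A < B < D < E on the vertex set. Then K (dimension 1) consists of the simplices:

  0-simplices (4): A, B, D, E
  1-simplices (4): AB, AE, BD, DE

Hence C_0 ≅ Z^4, C_1 ≅ Z^4.

Boundary ∂_1: C_1 → C_0 maps an edge to its endpoints' difference, ∂[p,q] = q − p. For instance
  ∂AE = E − A.
As a 4×4 matrix over Z this has rank 3, with invariant factors (1,1,1).

From H_k ≅ ker(∂_k) / im(∂_{k+1}) we obtain:

  H_0: rank C_0 − rank ∂_1 = 4 − 3 = 1, and the invariant factors of ∂_1 are all 1, so H_0 = Z.
  H_1: rank ker ∂_1 − rank ∂_2 = (4 − 3) − 0 = 1, and there is no ∂_2, so H_1 = Z.

Hence the Betti numbers are b_0 = 1, b_1 = 1.

b_0 = 1, b_1 = 1.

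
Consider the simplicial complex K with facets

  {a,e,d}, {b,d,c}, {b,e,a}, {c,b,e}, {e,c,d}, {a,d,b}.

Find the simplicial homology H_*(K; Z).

H_0 ≅ Z,  H_1 = 0,  H_2 ≅ Z.

Fix the vertex order a < b < c < d < e and write every simplex with vertices in increasing order. Then dim K = 2 and the simplices of K are:

  0-simplices (5): a, b, c, d, e
  1-simplices (9): ab, ad, ae, bc, bd, be, cd, ce, de
  2-simplices (6): abd, abe, ade, bcd, bce, cde

Hence C_0 ≅ Z^5, C_1 ≅ Z^9, C_2 ≅ Z^6.

Boundary ∂_1: C_1 → C_0 is given by ∂[p,q] = [q] − [p]. For instance
  ∂ad = d − a.
The 5×9 boundary matrix has rank 4 and Smith normal form diag(1,1,1,1).

∂_2: C_2 → C_1 maps a triangle to the signed sum of its edges. For instance
  ∂bce = ce − be + bc,
  ∂abe = be − ae + ab.
This gives a 9×6 integer matrix of rank 5; reducing to Smith normal form yields diagonal entries (1,1,1,1,1).

Now H_k = ker ∂_k / im ∂_{k+1}, so:

  H_0: rank C_0 − rank ∂_1 = 5 − 4 = 1, and the invariant factors of ∂_1 are all 1, so H_0 ≅ Z.
  H_1: rank ker ∂_1 − rank ∂_2 = (9 − 4) − 5 = 0, and the invariant factors of ∂_2 are all 1, so H_1 ≅ 0.
  H_2: rank ker ∂_2 − rank ∂_3 = (6 − 5) − 0 = 1, and there is no ∂_3, so H_2 ≅ Z.

As a check, the Euler characteristic is 5 − 9 + 6 = 2, which agrees with 1 − 0 + 1 = 2.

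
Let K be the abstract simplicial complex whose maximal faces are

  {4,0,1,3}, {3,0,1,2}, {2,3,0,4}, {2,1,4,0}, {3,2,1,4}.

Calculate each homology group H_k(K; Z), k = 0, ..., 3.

Take the total order 0 < 1 < 2 < 3 < 4 on the vertex set. Then K (dimension 3) consists of the simplices:

  0-simplices (5): [0], [1], [2], [3], [4]
  1-simplices (10): [0,1], [0,2], [0,3], [0,4], [1,2], [1,3], [1,4], [2,3], [2,4], [3,4]
  2-simplices (10): [0,1,2], [0,1,3], [0,1,4], [0,2,3], [0,2,4], [0,3,4], [1,2,3], [1,2,4], [1,3,4], [2,3,4]
  3-simplices (5): [0,1,2,3], [0,1,2,4], [0,1,3,4], [0,2,3,4], [1,2,3,4]

giving chain groups C_0 ≅ Z^5, C_1 ≅ Z^10, C_2 ≅ Z^10, C_3 ≅ Z^5.

∂_1: C_1 → C_0 maps an edge to its endpoints' difference, ∂[p,q] = q − p. For instance
  ∂[0,3] = [3] − [0].
As a 5×10 matrix over Z this has rank 4, with invariant factors (1,1,1,1).

∂_2: C_2 → C_1 acts by ∂[p,q,r] = [q,r] − [p,r] + [p,q]. For instance
  ∂[1,2,3] = [2,3] − [1,3] + [1,2],
  ∂[1,2,4] = [2,4] − [1,4] + [1,2].
The resulting 10×10 matrix has rank 6, and its Smith normal form has invariant factors (1,1,1,1,1,1).

Boundary ∂_3: C_3 → C_2 sends each 3-simplex σ to the alternating sum Σ_i (−1)^i (σ with its i-th vertex removed). For instance
  ∂[0,1,2,4] = [1,2,4] − [0,2,4] + [0,1,4] − [0,1,2],
  ∂[0,1,2,3] = [1,2,3] − [0,2,3] + [0,1,3] − [0,1,2].
This gives a 10×5 integer matrix of rank 4; reducing to Smith normal form yields diagonal entries (1,1,1,1).

From H_k ≅ ker(∂_k) / im(∂_{k+1}) we obtain:

  H_0: rank C_0 − rank ∂_1 = 5 − 4 = 1, and the invariant factors of ∂_1 are all 1, so H_0 = Z.
  H_1: rank ker ∂_1 − rank ∂_2 = (10 − 4) − 6 = 0, and the invariant factors of ∂_2 are all 1, so H_1 = 0.
  H_2: rank ker ∂_2 − rank ∂_3 = (10 − 6) − 4 = 0, and the invariant factors of ∂_3 are all 1, so H_2 = 0.
  H_3: rank ker ∂_3 − rank ∂_4 = (5 − 4) − 0 = 1, and there is no ∂_4, so H_3 = Z.

(K is a triangulation of the 3-sphere S^3.)

H_0 = Z,  H_1 = 0,  H_2 = 0,  H_3 = Z.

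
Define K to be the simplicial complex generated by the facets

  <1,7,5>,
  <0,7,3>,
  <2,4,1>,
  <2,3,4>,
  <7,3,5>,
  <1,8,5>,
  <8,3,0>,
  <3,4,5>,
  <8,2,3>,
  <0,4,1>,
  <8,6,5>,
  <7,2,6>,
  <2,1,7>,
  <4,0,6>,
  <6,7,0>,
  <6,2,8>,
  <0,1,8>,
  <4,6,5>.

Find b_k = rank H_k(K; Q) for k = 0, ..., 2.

We work with the vertex ordering 0 < 1 < 2 < 3 < 4 < 5 < 6 < 7 < 8. The simplices of K, each written with vertices in increasing order, are:

  0-simplices (9): [0], [1], [2], [3], [4], [5], [6], [7], [8]
  1-simplices (27): (27 of them)
  2-simplices (18): [0,1,4], [0,1,8], [0,3,7], [0,3,8], [0,4,6], [0,6,7], [1,2,4], [1,2,7], [1,5,7], [1,5,8], [2,3,4], [2,3,8], [2,6,7], [2,6,8], [3,4,5], [3,5,7], [4,5,6], [5,6,8]

so the chain groups are C_0 ≅ Z^9, C_1 ≅ Z^27, C_2 ≅ Z^18.

∂_1: C_1 → C_0 is given by ∂[p,q] = [q] − [p]. For instance
  ∂[2,4] = [4] − [2].
The resulting 9×27 matrix has rank 8, and its Smith normal form has invariant factors (1,1,1,1,1,1,1,1).

The boundary map ∂_2: C_2 → C_1 acts by ∂[p,q,r] = [q,r] − [p,r] + [p,q]. For instance
  ∂[2,3,8] = [3,8] − [2,8] + [2,3],
  ∂[2,6,8] = [6,8] − [2,8] + [2,6].
The 27×18 boundary matrix has rank 17 and Smith normal form diag(1,1,1,1,1,1,1,1,1,1,1,1,1,1,1,1,1).

Now H_k = ker ∂_k / im ∂_{k+1}, so:

  H_0: rank C_0 − rank ∂_1 = 9 − 8 = 1, and the invariant factors of ∂_1 are all 1, so H_0 ≅ Z.
  H_1: rank ker ∂_1 − rank ∂_2 = (27 − 8) − 17 = 2, and the invariant factors of ∂_2 are all 1, so H_1 ≅ Z^2.
  H_2: rank ker ∂_2 − rank ∂_3 = (18 − 17) − 0 = 1, and there is no ∂_3, so H_2 ≅ Z.

As a check, the Euler characteristic is 9 − 27 + 18 = 0, which agrees with 1 − 2 + 1 = 0.

Hence the Betti numbers are b_0 = 1, b_1 = 2, b_2 = 1.

b_0 = 1, b_1 = 2, b_2 = 1.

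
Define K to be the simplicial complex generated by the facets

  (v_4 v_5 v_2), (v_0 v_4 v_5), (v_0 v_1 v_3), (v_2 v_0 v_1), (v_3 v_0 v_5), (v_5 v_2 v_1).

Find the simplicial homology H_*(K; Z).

We work with the vertex ordering v_0 < v_1 < v_2 < v_3 < v_4 < v_5. The simplices of K, each written with vertices in increasing order, are:

  0-simplices (6): [v_0], [v_1], [v_2], [v_3], [v_4], [v_5]
  1-simplices (12): [v_0,v_1], [v_0,v_2], [v_0,v_3], [v_0,v_4], [v_0,v_5], [v_1,v_2], [v_1,v_3], [v_1,v_5], [v_2,v_4], [v_2,v_5], [v_3,v_5], [v_4,v_5]
  2-simplices (6): [v_0,v_1,v_2], [v_0,v_1,v_3], [v_0,v_3,v_5], [v_0,v_4,v_5], [v_1,v_2,v_5], [v_2,v_4,v_5]

Hence C_0 ≅ Z^6, C_1 ≅ Z^12, C_2 ≅ Z^6.

The boundary map ∂_1: C_1 → C_0 sends each edge [p,q] (with p < q) to q − p.
The 6×12 boundary matrix has rank 5 and Smith normal form diag(1,1,1,1,1).

Boundary ∂_2: C_2 → C_1 sends each 2-simplex [p,q,r] to [q,r] − [p,r] + [p,q]. For instance
  ∂[v_0,v_4,v_5] = [v_4,v_5] − [v_0,v_5] + [v_0,v_4],
  ∂[v_0,v_3,v_5] = [v_3,v_5] − [v_0,v_5] + [v_0,v_3].
The resulting 12×6 matrix has rank 6, and its Smith normal form has invariant factors (1,1,1,1,1,1).

Computing H_k = (kernel of ∂_k) / (image of ∂_{k+1}):

  H_0: rank C_0 − rank ∂_1 = 6 − 5 = 1, and the invariant factors of ∂_1 are all 1, so H_0 = Z.
  H_1: rank ker ∂_1 − rank ∂_2 = (12 − 5) − 6 = 1, and the invariant factors of ∂_2 are all 1, so H_1 = Z.
  H_2: rank ker ∂_2 − rank ∂_3 = (6 − 6) − 0 = 0, and there is no ∂_3, so H_2 = 0.

(K is a triangulation of the cylinder S^1 x I.)

H_0 ≅ Z,  H_1 ≅ Z,  H_2 = 0.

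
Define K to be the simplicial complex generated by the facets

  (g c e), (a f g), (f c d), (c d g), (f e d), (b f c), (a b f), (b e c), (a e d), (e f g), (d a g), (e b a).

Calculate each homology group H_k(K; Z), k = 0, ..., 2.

H_0 = Z,  H_1 = Z/2Z,  H_2 = 0.

We work with the vertex ordering a < b < c < d < e < f < g. The simplices of K, each written with vertices in increasing order, are:

  0-simplices (7): a, b, c, d, e, f, g
  1-simplices (18): ab, ad, ae, af, ag, bc, be, bf, cd, ce, cf, cg, de, df, dg, ef, eg, fg
  2-simplices (12): abe, abf, ade, adg, afg, bce, bcf, cdf, cdg, ceg, def, efg

giving chain groups C_0 ≅ Z^7, C_1 ≅ Z^18, C_2 ≅ Z^12.

The boundary map ∂_1: C_1 → C_0 sends each edge [p,q] (with p < q) to q − p.
The 7×18 boundary matrix has rank 6 and Smith normal form diag(1,1,1,1,1,1).

The boundary map ∂_2: C_2 → C_1 sends each 2-simplex [p,q,r] to [q,r] − [p,r] + [p,q]. For instance
  ∂bce = ce − be + bc,
  ∂afg = fg − ag + af.
The 18×12 boundary matrix has rank 12 and Smith normal form diag(1,1,1,1,1,1,1,1,1,1,1,2).

From H_k ≅ ker(∂_k) / im(∂_{k+1}) we obtain:

  H_0: rank C_0 − rank ∂_1 = 7 − 6 = 1, and the invariant factors of ∂_1 are all 1, so H_0 = Z.
  H_1: rank ker ∂_1 − rank ∂_2 = (18 − 6) − 12 = 0, and ∂_2 has invariant factor 2 > 1, so H_1 = Z/2Z.
  H_2: rank ker ∂_2 − rank ∂_3 = (12 − 12) − 0 = 0, and there is no ∂_3, so H_2 = 0.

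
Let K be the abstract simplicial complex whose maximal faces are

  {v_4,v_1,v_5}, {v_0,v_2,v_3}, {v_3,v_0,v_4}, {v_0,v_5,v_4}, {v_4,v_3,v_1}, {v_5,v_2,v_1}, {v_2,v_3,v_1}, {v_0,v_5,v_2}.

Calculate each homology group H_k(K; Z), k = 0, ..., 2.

H_0 = Z,  H_1 = 0,  H_2 = Z.

Fix the vertex order v_0 < v_1 < v_2 < v_3 < v_4 < v_5 and write every simplex with vertices in increasing order. Then dim K = 2 and the simplices of K are:

  0-simplices (6): [v_0], [v_1], [v_2], [v_3], [v_4], [v_5]
  1-simplices (12): [v_0,v_2], [v_0,v_3], [v_0,v_4], [v_0,v_5], [v_1,v_2], [v_1,v_3], [v_1,v_4], [v_1,v_5], [v_2,v_3], [v_2,v_5], [v_3,v_4], [v_4,v_5]
  2-simplices (8): [v_0,v_2,v_3], [v_0,v_2,v_5], [v_0,v_3,v_4], [v_0,v_4,v_5], [v_1,v_2,v_3], [v_1,v_2,v_5], [v_1,v_3,v_4], [v_1,v_4,v_5]

giving chain groups C_0 ≅ Z^6, C_1 ≅ Z^12, C_2 ≅ Z^8.

Boundary ∂_1: C_1 → C_0 maps an edge to its endpoints' difference, ∂[p,q] = q − p. For instance
  ∂[v_3,v_4] = [v_4] − [v_3].
The 6×12 boundary matrix has rank 5 and Smith normal form diag(1,1,1,1,1).

The boundary map ∂_2: C_2 → C_1 maps a triangle to the signed sum of its edges. For instance
  ∂[v_1,v_2,v_3] = [v_2,v_3] − [v_1,v_3] + [v_1,v_2],
  ∂[v_0,v_3,v_4] = [v_3,v_4] − [v_0,v_4] + [v_0,v_3].
The resulting 12×8 matrix has rank 7, and its Smith normal form has invariant factors (1,1,1,1,1,1,1).

Now H_k = ker ∂_k / im ∂_{k+1}, so:

  H_0: rank C_0 − rank ∂_1 = 6 − 5 = 1, and the invariant factors of ∂_1 are all 1, so H_0 ≅ Z.
  H_1: rank ker ∂_1 − rank ∂_2 = (12 − 5) − 7 = 0, and the invariant factors of ∂_2 are all 1, so H_1 ≅ 0.
  H_2: rank ker ∂_2 − rank ∂_3 = (8 − 7) − 0 = 1, and there is no ∂_3, so H_2 ≅ Z.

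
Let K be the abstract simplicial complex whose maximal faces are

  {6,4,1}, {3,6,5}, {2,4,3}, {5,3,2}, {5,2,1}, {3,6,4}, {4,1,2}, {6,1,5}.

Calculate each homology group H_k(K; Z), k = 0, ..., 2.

H_0 = Z,  H_1 = 0,  H_2 = Z.

Take the total order 1 < 2 < 3 < 4 < 5 < 6 on the vertex set. Then K (dimension 2) consists of the simplices:

  0-simplices (6): [1], [2], [3], [4], [5], [6]
  1-simplices (12): [1,2], [1,4], [1,5], [1,6], [2,3], [2,4], [2,5], [3,4], [3,5], [3,6], [4,6], [5,6]
  2-simplices (8): [1,2,4], [1,2,5], [1,4,6], [1,5,6], [2,3,4], [2,3,5], [3,4,6], [3,5,6]

so the chain groups are C_0 ≅ Z^6, C_1 ≅ Z^12, C_2 ≅ Z^8.

The boundary map ∂_1: C_1 → C_0 maps an edge to its endpoints' difference, ∂[p,q] = q − p.
The 6×12 boundary matrix has rank 5 and Smith normal form diag(1,1,1,1,1).

Boundary ∂_2: C_2 → C_1 acts by ∂[p,q,r] = [q,r] − [p,r] + [p,q]. For instance
  ∂[1,5,6] = [5,6] − [1,6] + [1,5],
  ∂[3,4,6] = [4,6] − [3,6] + [3,4].
This gives a 12×8 integer matrix of rank 7; reducing to Smith normal form yields diagonal entries (1,1,1,1,1,1,1).

Now H_k = ker ∂_k / im ∂_{k+1}, so:

  H_0: rank C_0 − rank ∂_1 = 6 − 5 = 1, and the invariant factors of ∂_1 are all 1, so H_0 ≅ Z.
  H_1: rank ker ∂_1 − rank ∂_2 = (12 − 5) − 7 = 0, and the invariant factors of ∂_2 are all 1, so H_1 ≅ 0.
  H_2: rank ker ∂_2 − rank ∂_3 = (8 − 7) − 0 = 1, and there is no ∂_3, so H_2 ≅ Z.

(K is a triangulation of the 2-sphere S^2.)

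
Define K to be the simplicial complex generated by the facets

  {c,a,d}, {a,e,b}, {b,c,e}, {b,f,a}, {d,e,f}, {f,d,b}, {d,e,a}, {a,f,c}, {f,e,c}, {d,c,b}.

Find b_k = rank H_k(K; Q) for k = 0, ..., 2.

b_0 = 1, b_1 = 0, b_2 = 0.

We work with the vertex ordering a < b < c < d < e < f. The simplices of K, each written with vertices in increasing order, are:

  0-simplices (6): a, b, c, d, e, f
  1-simplices (15): ab, ac, ad, ae, af, bc, bd, be, bf, cd, ce, cf, de, df, ef
  2-simplices (10): abe, abf, acd, acf, ade, bcd, bce, bdf, cef, def

giving chain groups C_0 ≅ Z^6, C_1 ≅ Z^15, C_2 ≅ Z^10.

The boundary map ∂_1: C_1 → C_0 is given by ∂[p,q] = [q] − [p]. For instance
  ∂af = f − a.
The resulting 6×15 matrix has rank 5, and its Smith normal form has invariant factors (1,1,1,1,1).

Boundary ∂_2: C_2 → C_1 maps a triangle to the signed sum of its edges. For instance
  ∂acd = cd − ad + ac,
  ∂def = ef − df + de.
The resulting 15×10 matrix has rank 10, and its Smith normal form has invariant factors (1,1,1,1,1,1,1,1,1,2).

From H_k ≅ ker(∂_k) / im(∂_{k+1}) we obtain:

  H_0: rank C_0 − rank ∂_1 = 6 − 5 = 1, and the invariant factors of ∂_1 are all 1, so H_0 = Z.
  H_1: rank ker ∂_1 − rank ∂_2 = (15 − 5) − 10 = 0, and ∂_2 has invariant factor 2 > 1, so H_1 = Z/2Z.
  H_2: rank ker ∂_2 − rank ∂_3 = (10 − 10) − 0 = 0, and there is no ∂_3, so H_2 = 0.

As a check, the Euler characteristic is 6 − 15 + 10 = 1, which agrees with 1 − 0 + 0 = 1.
(K is a triangulation of the real projective plane RP^2.)

Hence the Betti numbers are b_0 = 1, b_1 = 0, b_2 = 0.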